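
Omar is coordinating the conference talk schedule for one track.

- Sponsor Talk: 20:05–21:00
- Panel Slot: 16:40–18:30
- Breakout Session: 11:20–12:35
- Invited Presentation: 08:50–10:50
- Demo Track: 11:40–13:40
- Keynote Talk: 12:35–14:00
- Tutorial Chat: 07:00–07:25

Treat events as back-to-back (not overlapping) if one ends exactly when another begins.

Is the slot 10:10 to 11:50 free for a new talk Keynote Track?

Tutorial Chat: ends 07:25 at or before Keynote Track starts 10:10 → clear.
Invited Presentation: starts 08:50 before Keynote Track ends 11:50, and ends 10:50 after Keynote Track starts 10:10 → overlap.
Breakout Session: starts 11:20 before Keynote Track ends 11:50, and ends 12:35 after Keynote Track starts 10:10 → overlap.
Demo Track: starts 11:40 before Keynote Track ends 11:50, and ends 13:40 after Keynote Track starts 10:10 → overlap.
Keynote Talk: starts 12:35 at or after Keynote Track ends 11:50 → clear.
Panel Slot: starts 16:40 at or after Keynote Track ends 11:50 → clear.
Sponsor Talk: starts 20:05 at or after Keynote Track ends 11:50 → clear.
Keynote Track overlaps Invited Presentation, Breakout Session, Demo Track.

No — it overlaps Breakout Session, Demo Track, Invited Presentation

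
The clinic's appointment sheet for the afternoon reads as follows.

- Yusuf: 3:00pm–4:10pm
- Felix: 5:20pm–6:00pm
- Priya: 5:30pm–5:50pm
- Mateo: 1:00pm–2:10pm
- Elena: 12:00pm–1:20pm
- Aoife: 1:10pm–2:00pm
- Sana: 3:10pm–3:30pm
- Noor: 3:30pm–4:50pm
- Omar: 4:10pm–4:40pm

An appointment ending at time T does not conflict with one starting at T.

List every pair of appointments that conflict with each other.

Two intervals overlap when each starts before the other ends.
Sorted by start: Elena, Mateo, Aoife, Yusuf, Sana, Noor, Omar, Felix, Priya.
Mateo starts before Elena ends → Elena and Mateo overlap.
Aoife starts before Elena ends → Elena and Aoife overlap.
Yusuf starts after Elena ends, so nothing later overlaps Elena either.
Aoife starts before Mateo ends → Mateo and Aoife overlap.
Yusuf starts after Mateo ends, so nothing later overlaps Mateo either.
Yusuf starts after Aoife ends, so nothing later overlaps Aoife either.
Sana starts before Yusuf ends → Yusuf and Sana overlap.
Noor starts before Yusuf ends → Yusuf and Noor overlap.
Omar starts exactly when Yusuf ends (back-to-back, no overlap), so nothing later overlaps Yusuf either.
Noor starts exactly when Sana ends (back-to-back, no overlap), so nothing later overlaps Sana either.
Omar starts before Noor ends → Noor and Omar overlap.
Felix starts after Noor ends, so nothing later overlaps Noor either.
Felix starts after Omar ends, so nothing later overlaps Omar either.
Priya starts before Felix ends → Felix and Priya overlap.

Aoife & Elena, Aoife & Mateo, Elena & Mateo, Felix & Priya, Noor & Omar, Noor & Yusuf, Sana & Yusuf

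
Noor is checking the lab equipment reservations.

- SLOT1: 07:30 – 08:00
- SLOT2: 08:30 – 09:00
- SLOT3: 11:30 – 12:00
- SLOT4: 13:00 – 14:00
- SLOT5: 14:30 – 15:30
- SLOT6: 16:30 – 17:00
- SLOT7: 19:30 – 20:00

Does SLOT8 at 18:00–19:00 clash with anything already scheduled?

No — it doesn't clash with anything

SLOT1: ends 08:00 at or before SLOT8 starts 18:00 → clear.
SLOT2: ends 09:00 at or before SLOT8 starts 18:00 → clear.
SLOT3: ends 12:00 at or before SLOT8 starts 18:00 → clear.
SLOT4: ends 14:00 at or before SLOT8 starts 18:00 → clear.
SLOT5: ends 15:30 at or before SLOT8 starts 18:00 → clear.
SLOT6: ends 17:00 at or before SLOT8 starts 18:00 → clear.
SLOT7: starts 19:30 at or after SLOT8 ends 19:00 → clear.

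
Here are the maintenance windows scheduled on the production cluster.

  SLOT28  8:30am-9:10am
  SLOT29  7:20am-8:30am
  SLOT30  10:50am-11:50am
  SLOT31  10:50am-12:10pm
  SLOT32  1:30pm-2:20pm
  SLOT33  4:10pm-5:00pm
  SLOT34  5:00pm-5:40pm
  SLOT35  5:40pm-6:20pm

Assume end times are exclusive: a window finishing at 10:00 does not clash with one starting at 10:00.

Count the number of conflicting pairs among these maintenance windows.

1

Sorted by start: SLOT29, SLOT28, SLOT30, SLOT31, SLOT32, SLOT33, SLOT34, SLOT35.
SLOT28 starts exactly when SLOT29 ends (back-to-back, no overlap); SLOT29 is clear from here.
SLOT30 starts after SLOT28 ends; SLOT28 is clear from here.
SLOT31 starts before SLOT30 ends → SLOT30 and SLOT31 overlap.
SLOT32 starts after SLOT30 ends; SLOT30 is clear from here.
SLOT32 starts after SLOT31 ends; SLOT31 is clear from here.
SLOT33 starts after SLOT32 ends; SLOT32 is clear from here.
SLOT34 starts exactly when SLOT33 ends (back-to-back, no overlap); SLOT33 is clear from here.
SLOT35 starts exactly when SLOT34 ends (back-to-back, no overlap).
Overlapping pairs: SLOT30 & SLOT31 — 1 in total.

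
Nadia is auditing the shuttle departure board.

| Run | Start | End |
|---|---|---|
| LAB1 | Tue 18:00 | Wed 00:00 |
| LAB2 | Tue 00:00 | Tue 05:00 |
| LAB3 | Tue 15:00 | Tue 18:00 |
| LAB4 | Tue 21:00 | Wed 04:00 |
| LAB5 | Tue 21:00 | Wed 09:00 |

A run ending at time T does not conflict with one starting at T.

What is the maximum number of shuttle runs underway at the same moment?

Sort all start/end points and keep a running count:
Tue 00:00 start LAB2 → 1
Tue 05:00 end LAB2 → 0
Tue 15:00 start LAB3 → 1
Tue 18:00 end LAB3 → 0
Tue 18:00 start LAB1 → 1
Tue 21:00 start LAB4 → 2
Tue 21:00 start LAB5 → 3
Wed 00:00 end LAB1 → 2
Wed 04:00 end LAB4 → 1
Wed 09:00 end LAB5 → 0
Peak is 3, at Tue 21:00 (LAB1, LAB4, LAB5).

3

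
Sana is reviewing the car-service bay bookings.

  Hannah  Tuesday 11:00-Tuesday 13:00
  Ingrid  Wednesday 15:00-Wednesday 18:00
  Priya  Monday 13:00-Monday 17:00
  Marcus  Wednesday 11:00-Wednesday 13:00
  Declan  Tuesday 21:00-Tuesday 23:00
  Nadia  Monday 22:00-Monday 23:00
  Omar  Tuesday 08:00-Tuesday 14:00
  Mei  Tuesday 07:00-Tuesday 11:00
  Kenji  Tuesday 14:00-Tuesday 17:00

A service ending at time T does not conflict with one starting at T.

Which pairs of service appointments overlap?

Sorted by start: Priya, Nadia, Mei, Omar, Hannah, Kenji, Declan, Marcus, Ingrid.
Nadia starts after Priya ends, so nothing later overlaps Priya either.
Mei starts after Nadia ends, so nothing later overlaps Nadia either.
Omar starts before Mei ends → Mei and Omar overlap.
Hannah starts exactly when Mei ends (back-to-back, no overlap), so nothing later overlaps Mei either.
Hannah starts before Omar ends → Omar and Hannah overlap.
Kenji starts exactly when Omar ends (back-to-back, no overlap), so nothing later overlaps Omar either.
Kenji starts after Hannah ends, so nothing later overlaps Hannah either.
Declan starts after Kenji ends, so nothing later overlaps Kenji either.
Marcus starts after Declan ends, so nothing later overlaps Declan either.
Ingrid starts after Marcus ends.

Hannah & Omar, Mei & Omar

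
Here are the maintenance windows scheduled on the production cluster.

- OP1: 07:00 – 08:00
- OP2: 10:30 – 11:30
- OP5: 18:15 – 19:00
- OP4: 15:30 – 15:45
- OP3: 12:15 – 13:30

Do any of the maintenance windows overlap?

Two intervals overlap when each starts before the other ends.
Sorted by start: OP1, OP2, OP3, OP4, OP5.
OP2 starts after OP1 ends; OP1 is clear from here.
OP3 starts after OP2 ends; OP2 is clear from here.
OP4 starts after OP3 ends; OP3 is clear from here.
OP5 starts after OP4 ends.
Every pair is clear; the schedule has no overlaps.

No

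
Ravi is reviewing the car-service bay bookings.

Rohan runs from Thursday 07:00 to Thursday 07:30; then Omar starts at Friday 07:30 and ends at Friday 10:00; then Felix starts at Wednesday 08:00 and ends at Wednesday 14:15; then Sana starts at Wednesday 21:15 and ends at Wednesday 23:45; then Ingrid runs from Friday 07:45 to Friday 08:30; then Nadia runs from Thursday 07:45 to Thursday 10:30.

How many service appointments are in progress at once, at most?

2

Sweep the timeline, counting +1 at each start and −1 at each end (ends before starts at a tie):
Wednesday 08:00 start Felix → 1
Wednesday 14:15 end Felix → 0
Wednesday 21:15 start Sana → 1
Wednesday 23:45 end Sana → 0
Thursday 07:00 start Rohan → 1
Thursday 07:30 end Rohan → 0
Thursday 07:45 start Nadia → 1
Thursday 10:30 end Nadia → 0
Friday 07:30 start Omar → 1
Friday 07:45 start Ingrid → 2
Friday 08:30 end Ingrid → 1
Friday 10:00 end Omar → 0
Peak is 2, at Friday 07:45 (Ingrid, Omar).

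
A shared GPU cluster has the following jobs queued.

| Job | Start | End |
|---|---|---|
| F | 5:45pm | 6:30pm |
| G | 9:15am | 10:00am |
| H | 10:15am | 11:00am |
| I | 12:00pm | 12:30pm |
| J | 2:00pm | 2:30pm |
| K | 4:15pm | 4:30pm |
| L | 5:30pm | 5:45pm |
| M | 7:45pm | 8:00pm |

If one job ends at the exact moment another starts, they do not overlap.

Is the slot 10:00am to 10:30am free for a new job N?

No — it overlaps H

G: ends 10:00am at or before N starts 10:00am → clear.
H: starts 10:15am before N ends 10:30am, and ends 11:00am after N starts 10:00am → overlap.
I: starts 12:00pm at or after N ends 10:30am → clear.
J: starts 2:00pm at or after N ends 10:30am → clear.
K: starts 4:15pm at or after N ends 10:30am → clear.
L: starts 5:30pm at or after N ends 10:30am → clear.
F: starts 5:45pm at or after N ends 10:30am → clear.
M: starts 7:45pm at or after N ends 10:30am → clear.
N overlaps H.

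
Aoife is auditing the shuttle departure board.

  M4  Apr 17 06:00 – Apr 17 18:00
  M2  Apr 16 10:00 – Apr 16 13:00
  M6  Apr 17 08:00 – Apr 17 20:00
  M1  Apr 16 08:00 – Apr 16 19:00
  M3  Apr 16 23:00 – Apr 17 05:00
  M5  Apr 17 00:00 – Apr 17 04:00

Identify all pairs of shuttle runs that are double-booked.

M1 & M2, M3 & M5, M4 & M6

Check each pair: they overlap iff neither finishes before the other starts.
Sorted by start: M1, M2, M3, M5, M4, M6.
M2 starts before M1 ends → M1 and M2 overlap.
M3 starts after M1 ends, so nothing later overlaps M1 either.
M3 starts after M2 ends, so nothing later overlaps M2 either.
M5 starts before M3 ends → M3 and M5 overlap.
M4 starts after M3 ends, so nothing later overlaps M3 either.
M4 starts after M5 ends, so nothing later overlaps M5 either.
M6 starts before M4 ends → M4 and M6 overlap.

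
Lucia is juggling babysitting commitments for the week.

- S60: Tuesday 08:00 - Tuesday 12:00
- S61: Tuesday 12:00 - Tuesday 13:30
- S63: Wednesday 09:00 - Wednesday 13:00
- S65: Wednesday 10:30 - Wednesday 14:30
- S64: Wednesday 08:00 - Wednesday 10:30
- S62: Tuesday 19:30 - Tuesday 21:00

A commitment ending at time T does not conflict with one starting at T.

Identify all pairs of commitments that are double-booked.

Sorted by start: S60, S61, S62, S64, S63, S65.
S61 starts exactly when S60 ends (back-to-back, no overlap) — done with S60.
S62 starts after S61 ends — done with S61.
S64 starts after S62 ends — done with S62.
S63 starts before S64 ends → S64 and S63 overlap.
S65 starts exactly when S64 ends (back-to-back, no overlap).
S65 starts before S63 ends → S63 and S65 overlap.

S63 & S64, S63 & S65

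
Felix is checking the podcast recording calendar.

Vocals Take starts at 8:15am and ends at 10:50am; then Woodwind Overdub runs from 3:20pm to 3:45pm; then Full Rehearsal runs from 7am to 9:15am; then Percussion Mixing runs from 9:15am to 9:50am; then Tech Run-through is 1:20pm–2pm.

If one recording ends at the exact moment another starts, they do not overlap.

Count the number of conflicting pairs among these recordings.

2

Two intervals overlap when each starts before the other ends.
Sorted by start: Full Rehearsal, Vocals Take, Percussion Mixing, Tech Run-through, Woodwind Overdub.
Vocals Take starts before Full Rehearsal ends → Full Rehearsal and Vocals Take overlap.
Percussion Mixing starts exactly when Full Rehearsal ends (back-to-back, no overlap), so nothing later overlaps Full Rehearsal either.
Percussion Mixing starts before Vocals Take ends → Vocals Take and Percussion Mixing overlap.
Tech Run-through starts after Vocals Take ends, so nothing later overlaps Vocals Take either.
Tech Run-through starts after Percussion Mixing ends, so nothing later overlaps Percussion Mixing either.
Woodwind Overdub starts after Tech Run-through ends.
Overlapping pairs: Full Rehearsal & Vocals Take, Percussion Mixing & Vocals Take — 2 in total.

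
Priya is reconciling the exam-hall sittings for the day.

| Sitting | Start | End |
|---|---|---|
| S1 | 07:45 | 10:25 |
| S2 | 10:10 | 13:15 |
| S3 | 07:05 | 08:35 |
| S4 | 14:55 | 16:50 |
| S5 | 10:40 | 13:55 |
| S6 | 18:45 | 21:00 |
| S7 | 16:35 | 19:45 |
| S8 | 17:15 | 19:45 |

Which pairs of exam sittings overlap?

S1 & S2, S1 & S3, S2 & S5, S4 & S7, S6 & S7, S6 & S8, S7 & S8

Sorted by start: S3, S1, S2, S5, S4, S7, S8, S6.
S1 starts before S3 ends → S3 and S1 overlap.
S2 starts after S3 ends, so S3 has no further overlaps.
S2 starts before S1 ends → S1 and S2 overlap.
S5 starts after S1 ends, so S1 has no further overlaps.
S5 starts before S2 ends → S2 and S5 overlap.
S4 starts after S2 ends, so S2 has no further overlaps.
S4 starts after S5 ends, so S5 has no further overlaps.
S7 starts before S4 ends → S4 and S7 overlap.
S8 starts after S4 ends, so S4 has no further overlaps.
S8 starts before S7 ends → S7 and S8 overlap.
S6 starts before S7 ends → S7 and S6 overlap.
S6 starts before S8 ends → S8 and S6 overlap.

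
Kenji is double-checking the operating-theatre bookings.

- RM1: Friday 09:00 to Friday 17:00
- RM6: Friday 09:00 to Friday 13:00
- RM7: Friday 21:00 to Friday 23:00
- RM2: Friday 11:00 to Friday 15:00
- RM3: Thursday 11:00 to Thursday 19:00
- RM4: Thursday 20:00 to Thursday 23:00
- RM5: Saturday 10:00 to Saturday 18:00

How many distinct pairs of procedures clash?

Sorted by start: RM3, RM4, RM1, RM6, RM2, RM7, RM5.
RM4 starts after RM3 ends, so RM3 has no further overlaps.
RM1 starts after RM4 ends, so RM4 has no further overlaps.
RM6 starts before RM1 ends → RM1 and RM6 overlap.
RM2 starts before RM1 ends → RM1 and RM2 overlap.
RM7 starts after RM1 ends, so RM1 has no further overlaps.
RM2 starts before RM6 ends → RM6 and RM2 overlap.
RM7 starts after RM6 ends, so RM6 has no further overlaps.
RM7 starts after RM2 ends, so RM2 has no further overlaps.
RM5 starts after RM7 ends.
Overlapping pairs: RM1 & RM2, RM1 & RM6, RM2 & RM6 — 3 in total.

3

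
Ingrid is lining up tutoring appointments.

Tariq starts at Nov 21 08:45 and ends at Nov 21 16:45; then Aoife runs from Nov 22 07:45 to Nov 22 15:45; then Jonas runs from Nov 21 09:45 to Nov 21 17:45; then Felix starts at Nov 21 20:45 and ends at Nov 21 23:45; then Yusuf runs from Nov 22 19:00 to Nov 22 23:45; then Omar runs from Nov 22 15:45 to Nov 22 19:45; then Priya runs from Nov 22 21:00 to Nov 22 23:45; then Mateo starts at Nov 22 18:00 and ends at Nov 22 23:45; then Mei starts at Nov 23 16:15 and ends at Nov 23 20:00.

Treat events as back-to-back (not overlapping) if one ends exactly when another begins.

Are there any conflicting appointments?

Yes

Check each pair: they overlap iff neither finishes before the other starts.
Sorted by start: Tariq, Jonas, Felix, Aoife, Omar, Mateo, Yusuf, Priya, Mei.
Jonas starts before Tariq ends → Tariq and Jonas overlap.
That's a conflict, so the schedule is not conflict-free.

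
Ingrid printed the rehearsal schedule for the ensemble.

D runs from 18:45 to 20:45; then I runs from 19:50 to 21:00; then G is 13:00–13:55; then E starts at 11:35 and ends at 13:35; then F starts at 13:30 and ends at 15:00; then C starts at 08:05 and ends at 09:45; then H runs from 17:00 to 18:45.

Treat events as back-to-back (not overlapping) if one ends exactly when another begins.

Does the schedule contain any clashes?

Two intervals overlap when each starts before the other ends.
Sorted by start: C, E, G, F, H, D, I.
E starts after C ends; C is clear from here.
G starts before E ends → E and G overlap.
That's a conflict, so the schedule is not conflict-free.

Yes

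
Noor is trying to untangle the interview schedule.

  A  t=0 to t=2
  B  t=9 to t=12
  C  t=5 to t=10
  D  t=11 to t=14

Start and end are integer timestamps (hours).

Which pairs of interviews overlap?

Check each pair: they overlap iff neither finishes before the other starts.
Sorted by start: A, C, B, D.
C starts after A ends, so nothing later overlaps A either.
B starts before C ends → C and B overlap.
D starts after C ends.
D starts before B ends → B and D overlap.

B & C, B & D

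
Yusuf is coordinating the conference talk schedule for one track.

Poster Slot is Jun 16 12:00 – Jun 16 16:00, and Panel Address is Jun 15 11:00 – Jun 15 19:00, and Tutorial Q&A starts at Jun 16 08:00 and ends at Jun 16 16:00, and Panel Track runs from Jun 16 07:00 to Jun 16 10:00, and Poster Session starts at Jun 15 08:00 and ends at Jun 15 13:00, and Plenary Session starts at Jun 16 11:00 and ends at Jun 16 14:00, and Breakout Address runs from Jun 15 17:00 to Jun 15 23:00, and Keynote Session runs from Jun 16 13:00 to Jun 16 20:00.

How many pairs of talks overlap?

Sorted by start: Poster Session, Panel Address, Breakout Address, Panel Track, Tutorial Q&A, Plenary Session, Poster Slot, Keynote Session.
Panel Address starts before Poster Session ends → Poster Session and Panel Address overlap.
Breakout Address starts after Poster Session ends, so Poster Session has no further overlaps.
Breakout Address starts before Panel Address ends → Panel Address and Breakout Address overlap.
Panel Track starts after Panel Address ends, so Panel Address has no further overlaps.
Panel Track starts after Breakout Address ends, so Breakout Address has no further overlaps.
Tutorial Q&A starts before Panel Track ends → Panel Track and Tutorial Q&A overlap.
Plenary Session starts after Panel Track ends, so Panel Track has no further overlaps.
Plenary Session starts before Tutorial Q&A ends → Tutorial Q&A and Plenary Session overlap.
Poster Slot starts before Tutorial Q&A ends → Tutorial Q&A and Poster Slot overlap.
Keynote Session starts before Tutorial Q&A ends → Tutorial Q&A and Keynote Session overlap.
Poster Slot starts before Plenary Session ends → Plenary Session and Poster Slot overlap.
Keynote Session starts before Plenary Session ends → Plenary Session and Keynote Session overlap.
Keynote Session starts before Poster Slot ends → Poster Slot and Keynote Session overlap.
Overlapping pairs: Breakout Address & Panel Address, Keynote Session & Plenary Session, Keynote Session & Poster Slot, Keynote Session & Tutorial Q&A, Panel Address & Poster Session, Panel Track & Tutorial Q&A, Plenary Session & Poster Slot, Plenary Session & Tutorial Q&A, Poster Slot & Tutorial Q&A — 9 in total.

9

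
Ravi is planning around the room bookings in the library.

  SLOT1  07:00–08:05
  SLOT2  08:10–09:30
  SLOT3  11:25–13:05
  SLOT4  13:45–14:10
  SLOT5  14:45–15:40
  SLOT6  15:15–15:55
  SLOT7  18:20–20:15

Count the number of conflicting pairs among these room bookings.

1

Sorted by start: SLOT1, SLOT2, SLOT3, SLOT4, SLOT5, SLOT6, SLOT7.
SLOT2 starts after SLOT1 ends, so nothing later overlaps SLOT1 either.
SLOT3 starts after SLOT2 ends, so nothing later overlaps SLOT2 either.
SLOT4 starts after SLOT3 ends, so nothing later overlaps SLOT3 either.
SLOT5 starts after SLOT4 ends, so nothing later overlaps SLOT4 either.
SLOT6 starts before SLOT5 ends → SLOT5 and SLOT6 overlap.
SLOT7 starts after SLOT5 ends.
SLOT7 starts after SLOT6 ends.
Overlapping pairs: SLOT5 & SLOT6 — 1 in total.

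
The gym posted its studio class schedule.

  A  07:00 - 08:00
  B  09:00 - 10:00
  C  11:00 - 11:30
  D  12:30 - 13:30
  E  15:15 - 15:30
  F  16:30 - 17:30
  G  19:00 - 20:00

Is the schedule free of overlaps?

Yes

Two intervals overlap when each starts before the other ends.
Sorted by start: A, B, C, D, E, F, G.
B starts after A ends, so A has no further overlaps.
C starts after B ends, so B has no further overlaps.
D starts after C ends, so C has no further overlaps.
E starts after D ends, so D has no further overlaps.
F starts after E ends, so E has no further overlaps.
G starts after F ends.
Every pair is clear; the schedule has no overlaps.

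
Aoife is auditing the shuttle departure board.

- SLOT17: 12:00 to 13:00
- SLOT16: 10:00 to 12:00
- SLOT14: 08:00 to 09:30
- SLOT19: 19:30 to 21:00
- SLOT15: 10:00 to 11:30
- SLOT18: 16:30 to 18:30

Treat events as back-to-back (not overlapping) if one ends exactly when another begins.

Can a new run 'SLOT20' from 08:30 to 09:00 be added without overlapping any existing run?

SLOT14: starts 08:00 before SLOT20 ends 09:00, and ends 09:30 after SLOT20 starts 08:30 → overlap.
SLOT15: starts 10:00 at or after SLOT20 ends 09:00 → clear.
SLOT16: starts 10:00 at or after SLOT20 ends 09:00 → clear.
SLOT17: starts 12:00 at or after SLOT20 ends 09:00 → clear.
SLOT18: starts 16:30 at or after SLOT20 ends 09:00 → clear.
SLOT19: starts 19:30 at or after SLOT20 ends 09:00 → clear.
SLOT20 overlaps SLOT14.

No — it overlaps SLOT14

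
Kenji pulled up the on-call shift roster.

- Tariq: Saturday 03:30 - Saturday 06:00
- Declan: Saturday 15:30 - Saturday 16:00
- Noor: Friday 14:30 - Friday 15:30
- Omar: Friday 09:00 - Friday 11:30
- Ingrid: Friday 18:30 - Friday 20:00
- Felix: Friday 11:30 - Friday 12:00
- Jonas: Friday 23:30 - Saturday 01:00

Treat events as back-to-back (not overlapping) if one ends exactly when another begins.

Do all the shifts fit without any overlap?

Check each pair: they overlap iff neither finishes before the other starts.
Sorted by start: Omar, Felix, Noor, Ingrid, Jonas, Tariq, Declan.
Felix starts exactly when Omar ends (back-to-back, no overlap) — done with Omar.
Noor starts after Felix ends — done with Felix.
Ingrid starts after Noor ends — done with Noor.
Jonas starts after Ingrid ends — done with Ingrid.
Tariq starts after Jonas ends — done with Jonas.
Declan starts after Tariq ends.
Every pair is clear; the schedule has no overlaps.

Yes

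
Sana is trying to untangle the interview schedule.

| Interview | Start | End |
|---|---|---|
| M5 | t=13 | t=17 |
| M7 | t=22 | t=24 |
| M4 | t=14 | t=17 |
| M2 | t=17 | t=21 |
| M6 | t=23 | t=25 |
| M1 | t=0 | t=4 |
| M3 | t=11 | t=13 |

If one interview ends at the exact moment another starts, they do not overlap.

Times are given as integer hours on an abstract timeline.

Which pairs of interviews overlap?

Sorted by start: M1, M3, M5, M4, M2, M7, M6.
M3 starts after M1 ends — done with M1.
M5 starts exactly when M3 ends (back-to-back, no overlap) — done with M3.
M4 starts before M5 ends → M5 and M4 overlap.
M2 starts exactly when M5 ends (back-to-back, no overlap) — done with M5.
M2 starts exactly when M4 ends (back-to-back, no overlap) — done with M4.
M7 starts after M2 ends — done with M2.
M6 starts before M7 ends → M7 and M6 overlap.

M4 & M5, M6 & M7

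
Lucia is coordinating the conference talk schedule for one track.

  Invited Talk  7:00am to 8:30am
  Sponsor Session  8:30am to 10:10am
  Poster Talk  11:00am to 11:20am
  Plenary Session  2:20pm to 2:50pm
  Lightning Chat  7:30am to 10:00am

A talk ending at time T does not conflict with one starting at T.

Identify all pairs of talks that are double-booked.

Sorted by start: Invited Talk, Lightning Chat, Sponsor Session, Poster Talk, Plenary Session.
Lightning Chat starts before Invited Talk ends → Invited Talk and Lightning Chat overlap.
Sponsor Session starts exactly when Invited Talk ends (back-to-back, no overlap) — done with Invited Talk.
Sponsor Session starts before Lightning Chat ends → Lightning Chat and Sponsor Session overlap.
Poster Talk starts after Lightning Chat ends — done with Lightning Chat.
Poster Talk starts after Sponsor Session ends — done with Sponsor Session.
Plenary Session starts after Poster Talk ends.

Invited Talk & Lightning Chat, Lightning Chat & Sponsor Session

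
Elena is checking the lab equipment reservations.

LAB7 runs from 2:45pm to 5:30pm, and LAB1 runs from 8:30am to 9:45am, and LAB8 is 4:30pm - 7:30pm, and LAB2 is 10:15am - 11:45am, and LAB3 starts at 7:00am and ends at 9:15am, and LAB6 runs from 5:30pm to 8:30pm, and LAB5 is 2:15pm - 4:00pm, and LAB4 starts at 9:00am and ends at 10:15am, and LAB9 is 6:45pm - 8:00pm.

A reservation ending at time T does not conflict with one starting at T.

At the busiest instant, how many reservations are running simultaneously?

3

Sort all start/end points and keep a running count:
7:00am start LAB3 → 1
8:30am start LAB1 → 2
9:00am start LAB4 → 3
9:15am end LAB3 → 2
9:45am end LAB1 → 1
10:15am end LAB4 → 0
10:15am start LAB2 → 1
11:45am end LAB2 → 0
2:15pm start LAB5 → 1
2:45pm start LAB7 → 2
4:00pm end LAB5 → 1
4:30pm start LAB8 → 2
5:30pm end LAB7 → 1
5:30pm start LAB6 → 2
6:45pm start LAB9 → 3
7:30pm end LAB8 → 2
8:00pm end LAB9 → 1
8:30pm end LAB6 → 0
Peak is 3, at 9:00am (LAB1, LAB3, LAB4).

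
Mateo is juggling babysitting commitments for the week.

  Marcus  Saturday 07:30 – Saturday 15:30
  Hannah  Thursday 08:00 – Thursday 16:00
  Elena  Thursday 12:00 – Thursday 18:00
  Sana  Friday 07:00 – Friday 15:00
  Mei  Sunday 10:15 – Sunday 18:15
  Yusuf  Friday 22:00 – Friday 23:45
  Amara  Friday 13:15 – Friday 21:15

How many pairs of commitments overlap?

2

Sorted by start: Hannah, Elena, Sana, Amara, Yusuf, Marcus, Mei.
Elena starts before Hannah ends → Hannah and Elena overlap.
Sana starts after Hannah ends, so nothing later overlaps Hannah either.
Sana starts after Elena ends, so nothing later overlaps Elena either.
Amara starts before Sana ends → Sana and Amara overlap.
Yusuf starts after Sana ends, so nothing later overlaps Sana either.
Yusuf starts after Amara ends, so nothing later overlaps Amara either.
Marcus starts after Yusuf ends, so nothing later overlaps Yusuf either.
Mei starts after Marcus ends.
Overlapping pairs: Amara & Sana, Elena & Hannah — 2 in total.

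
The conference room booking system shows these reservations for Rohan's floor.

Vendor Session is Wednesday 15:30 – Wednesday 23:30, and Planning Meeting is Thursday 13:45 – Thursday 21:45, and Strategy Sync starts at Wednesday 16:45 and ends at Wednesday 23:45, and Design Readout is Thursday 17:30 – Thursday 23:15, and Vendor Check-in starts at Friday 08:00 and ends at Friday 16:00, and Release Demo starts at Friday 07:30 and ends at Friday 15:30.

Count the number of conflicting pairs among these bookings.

Sorted by start: Vendor Session, Strategy Sync, Planning Meeting, Design Readout, Release Demo, Vendor Check-in.
Strategy Sync starts before Vendor Session ends → Vendor Session and Strategy Sync overlap.
Planning Meeting starts after Vendor Session ends — done with Vendor Session.
Planning Meeting starts after Strategy Sync ends — done with Strategy Sync.
Design Readout starts before Planning Meeting ends → Planning Meeting and Design Readout overlap.
Release Demo starts after Planning Meeting ends — done with Planning Meeting.
Release Demo starts after Design Readout ends — done with Design Readout.
Vendor Check-in starts before Release Demo ends → Release Demo and Vendor Check-in overlap.
Overlapping pairs: Design Readout & Planning Meeting, Release Demo & Vendor Check-in, Strategy Sync & Vendor Session — 3 in total.

3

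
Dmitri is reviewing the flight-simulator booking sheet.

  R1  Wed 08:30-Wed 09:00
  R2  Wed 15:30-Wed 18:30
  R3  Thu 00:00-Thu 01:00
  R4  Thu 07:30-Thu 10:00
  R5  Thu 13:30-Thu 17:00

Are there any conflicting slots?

Two intervals overlap when each starts before the other ends.
Sorted by start: R1, R2, R3, R4, R5.
R2 starts after R1 ends — done with R1.
R3 starts after R2 ends — done with R2.
R4 starts after R3 ends — done with R3.
R5 starts after R4 ends.
Every pair is clear; the schedule has no overlaps.

No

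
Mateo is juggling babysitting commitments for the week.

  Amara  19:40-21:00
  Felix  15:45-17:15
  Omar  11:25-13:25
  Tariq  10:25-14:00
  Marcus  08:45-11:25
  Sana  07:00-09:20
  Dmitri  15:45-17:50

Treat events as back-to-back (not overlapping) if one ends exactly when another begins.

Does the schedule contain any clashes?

Yes

Sorted by start: Sana, Marcus, Tariq, Omar, Felix, Dmitri, Amara.
Marcus starts before Sana ends → Sana and Marcus overlap.
That's a conflict, so the schedule is not conflict-free.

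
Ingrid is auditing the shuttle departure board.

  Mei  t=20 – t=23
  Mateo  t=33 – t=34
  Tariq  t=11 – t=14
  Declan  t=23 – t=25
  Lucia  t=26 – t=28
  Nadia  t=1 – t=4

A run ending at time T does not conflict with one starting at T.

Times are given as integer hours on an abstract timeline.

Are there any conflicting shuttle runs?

Sorted by start: Nadia, Tariq, Mei, Declan, Lucia, Mateo.
Tariq starts after Nadia ends; Nadia is clear from here.
Mei starts after Tariq ends; Tariq is clear from here.
Declan starts exactly when Mei ends (back-to-back, no overlap); Mei is clear from here.
Lucia starts after Declan ends; Declan is clear from here.
Mateo starts after Lucia ends.
Every pair is clear; the schedule has no overlaps.

No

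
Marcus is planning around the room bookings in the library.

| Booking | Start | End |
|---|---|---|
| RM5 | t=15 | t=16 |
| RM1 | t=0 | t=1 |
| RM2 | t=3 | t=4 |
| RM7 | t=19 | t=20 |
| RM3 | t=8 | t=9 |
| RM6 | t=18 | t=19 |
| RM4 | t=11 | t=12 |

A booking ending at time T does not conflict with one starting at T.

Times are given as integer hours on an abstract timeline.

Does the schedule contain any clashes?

Sorted by start: RM1, RM2, RM3, RM4, RM5, RM6, RM7.
RM2 starts after RM1 ends, so RM1 has no further overlaps.
RM3 starts after RM2 ends, so RM2 has no further overlaps.
RM4 starts after RM3 ends, so RM3 has no further overlaps.
RM5 starts after RM4 ends, so RM4 has no further overlaps.
RM6 starts after RM5 ends, so RM5 has no further overlaps.
RM7 starts exactly when RM6 ends (back-to-back, no overlap).
Every pair is clear; the schedule has no overlaps.

No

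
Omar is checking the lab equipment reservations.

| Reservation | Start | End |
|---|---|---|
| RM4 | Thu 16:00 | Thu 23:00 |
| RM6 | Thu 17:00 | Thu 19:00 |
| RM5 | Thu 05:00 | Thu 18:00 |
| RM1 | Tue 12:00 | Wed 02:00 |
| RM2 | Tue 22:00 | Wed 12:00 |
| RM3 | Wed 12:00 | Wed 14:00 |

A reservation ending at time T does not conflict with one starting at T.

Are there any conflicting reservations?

Sorted by start: RM1, RM2, RM3, RM5, RM4, RM6.
RM2 starts before RM1 ends → RM1 and RM2 overlap.
That's a conflict, so the schedule is not conflict-free.

Yes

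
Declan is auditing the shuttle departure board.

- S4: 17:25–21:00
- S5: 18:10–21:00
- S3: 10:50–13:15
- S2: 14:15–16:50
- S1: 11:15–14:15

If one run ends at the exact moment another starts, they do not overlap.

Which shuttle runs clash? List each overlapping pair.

Sorted by start: S3, S1, S2, S4, S5.
S1 starts before S3 ends → S3 and S1 overlap.
S2 starts after S3 ends, so nothing later overlaps S3 either.
S2 starts exactly when S1 ends (back-to-back, no overlap), so nothing later overlaps S1 either.
S4 starts after S2 ends, so nothing later overlaps S2 either.
S5 starts before S4 ends → S4 and S5 overlap.

S1 & S3, S4 & S5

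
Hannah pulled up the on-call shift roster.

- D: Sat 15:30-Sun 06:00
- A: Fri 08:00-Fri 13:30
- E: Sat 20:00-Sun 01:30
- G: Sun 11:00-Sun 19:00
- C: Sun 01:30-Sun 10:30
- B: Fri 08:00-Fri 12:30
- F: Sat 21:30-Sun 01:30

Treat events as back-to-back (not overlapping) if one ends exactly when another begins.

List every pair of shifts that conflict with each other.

Sorted by start: A, B, D, E, F, C, G.
B starts before A ends → A and B overlap.
D starts after A ends — done with A.
D starts after B ends — done with B.
E starts before D ends → D and E overlap.
F starts before D ends → D and F overlap.
C starts before D ends → D and C overlap.
G starts after D ends.
F starts before E ends → E and F overlap.
C starts exactly when E ends (back-to-back, no overlap) — done with E.
C starts exactly when F ends (back-to-back, no overlap) — done with F.
G starts after C ends.

A & B, C & D, D & E, D & F, E & F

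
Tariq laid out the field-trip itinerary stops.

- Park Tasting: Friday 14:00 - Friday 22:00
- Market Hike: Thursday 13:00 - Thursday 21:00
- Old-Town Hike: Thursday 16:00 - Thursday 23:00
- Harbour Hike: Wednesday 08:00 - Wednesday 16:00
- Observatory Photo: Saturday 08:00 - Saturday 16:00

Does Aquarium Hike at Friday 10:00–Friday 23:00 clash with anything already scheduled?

Yes — it overlaps Park Tasting

Harbour Hike: ends Wednesday 16:00 at or before Aquarium Hike starts Friday 10:00 → clear.
Market Hike: ends Thursday 21:00 at or before Aquarium Hike starts Friday 10:00 → clear.
Old-Town Hike: ends Thursday 23:00 at or before Aquarium Hike starts Friday 10:00 → clear.
Park Tasting: starts Friday 14:00 before Aquarium Hike ends Friday 23:00, and ends Friday 22:00 after Aquarium Hike starts Friday 10:00 → overlap.
Observatory Photo: starts Saturday 08:00 at or after Aquarium Hike ends Friday 23:00 → clear.
Aquarium Hike overlaps Park Tasting.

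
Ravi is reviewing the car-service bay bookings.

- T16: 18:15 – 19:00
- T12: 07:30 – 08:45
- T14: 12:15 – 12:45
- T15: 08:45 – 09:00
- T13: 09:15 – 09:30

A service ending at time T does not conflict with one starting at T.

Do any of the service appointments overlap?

No

Check each pair: they overlap iff neither finishes before the other starts.
Sorted by start: T12, T15, T13, T14, T16.
T15 starts exactly when T12 ends (back-to-back, no overlap); T12 is clear from here.
T13 starts after T15 ends; T15 is clear from here.
T14 starts after T13 ends; T13 is clear from here.
T16 starts after T14 ends.
Every pair is clear; the schedule has no overlaps.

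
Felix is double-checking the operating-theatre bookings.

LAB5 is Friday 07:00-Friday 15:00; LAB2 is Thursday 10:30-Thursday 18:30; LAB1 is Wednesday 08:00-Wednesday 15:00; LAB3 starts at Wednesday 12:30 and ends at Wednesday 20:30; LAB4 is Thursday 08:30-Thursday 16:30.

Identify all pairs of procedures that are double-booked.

LAB1 & LAB3, LAB2 & LAB4

Sorted by start: LAB1, LAB3, LAB4, LAB2, LAB5.
LAB3 starts before LAB1 ends → LAB1 and LAB3 overlap.
LAB4 starts after LAB1 ends — done with LAB1.
LAB4 starts after LAB3 ends — done with LAB3.
LAB2 starts before LAB4 ends → LAB4 and LAB2 overlap.
LAB5 starts after LAB4 ends.
LAB5 starts after LAB2 ends.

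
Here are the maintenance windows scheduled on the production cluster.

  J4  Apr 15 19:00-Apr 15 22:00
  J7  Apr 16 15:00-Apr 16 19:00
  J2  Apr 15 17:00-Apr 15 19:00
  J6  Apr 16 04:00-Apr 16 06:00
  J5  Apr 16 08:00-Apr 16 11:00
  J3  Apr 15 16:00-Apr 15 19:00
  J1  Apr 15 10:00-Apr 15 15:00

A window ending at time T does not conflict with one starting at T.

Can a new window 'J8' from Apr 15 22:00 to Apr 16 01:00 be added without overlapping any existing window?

J1: ends Apr 15 15:00 at or before J8 starts Apr 15 22:00 → clear.
J3: ends Apr 15 19:00 at or before J8 starts Apr 15 22:00 → clear.
J2: ends Apr 15 19:00 at or before J8 starts Apr 15 22:00 → clear.
J4: ends Apr 15 22:00 at or before J8 starts Apr 15 22:00 → clear.
J6: starts Apr 16 04:00 at or after J8 ends Apr 16 01:00 → clear.
J5: starts Apr 16 08:00 at or after J8 ends Apr 16 01:00 → clear.
J7: starts Apr 16 15:00 at or after J8 ends Apr 16 01:00 → clear.

Yes — the slot is free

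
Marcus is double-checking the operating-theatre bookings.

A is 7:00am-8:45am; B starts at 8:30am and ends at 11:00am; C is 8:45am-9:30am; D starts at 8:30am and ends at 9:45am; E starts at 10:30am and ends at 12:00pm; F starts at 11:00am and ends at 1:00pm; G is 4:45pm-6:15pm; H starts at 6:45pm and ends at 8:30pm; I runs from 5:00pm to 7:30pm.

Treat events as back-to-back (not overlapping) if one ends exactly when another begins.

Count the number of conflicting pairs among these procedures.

9

Sorted by start: A, B, D, C, E, F, G, I, H.
B starts before A ends → A and B overlap.
D starts before A ends → A and D overlap.
C starts exactly when A ends (back-to-back, no overlap) — done with A.
D starts before B ends → B and D overlap.
C starts before B ends → B and C overlap.
E starts before B ends → B and E overlap.
F starts exactly when B ends (back-to-back, no overlap) — done with B.
C starts before D ends → D and C overlap.
E starts after D ends — done with D.
E starts after C ends — done with C.
F starts before E ends → E and F overlap.
G starts after E ends — done with E.
G starts after F ends — done with F.
I starts before G ends → G and I overlap.
H starts after G ends.
H starts before I ends → I and H overlap.
Overlapping pairs: A & B, A & D, B & C, B & D, B & E, C & D, E & F, G & I, H & I — 9 in total.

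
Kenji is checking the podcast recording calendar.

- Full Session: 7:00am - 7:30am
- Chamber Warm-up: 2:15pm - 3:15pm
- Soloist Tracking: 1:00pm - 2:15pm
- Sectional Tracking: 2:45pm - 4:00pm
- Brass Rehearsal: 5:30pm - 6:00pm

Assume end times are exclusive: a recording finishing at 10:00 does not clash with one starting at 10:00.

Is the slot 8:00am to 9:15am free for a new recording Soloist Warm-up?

Full Session: ends 7:30am at or before Soloist Warm-up starts 8:00am → clear.
Soloist Tracking: starts 1:00pm at or after Soloist Warm-up ends 9:15am → clear.
Chamber Warm-up: starts 2:15pm at or after Soloist Warm-up ends 9:15am → clear.
Sectional Tracking: starts 2:45pm at or after Soloist Warm-up ends 9:15am → clear.
Brass Rehearsal: starts 5:30pm at or after Soloist Warm-up ends 9:15am → clear.

Yes — the slot is free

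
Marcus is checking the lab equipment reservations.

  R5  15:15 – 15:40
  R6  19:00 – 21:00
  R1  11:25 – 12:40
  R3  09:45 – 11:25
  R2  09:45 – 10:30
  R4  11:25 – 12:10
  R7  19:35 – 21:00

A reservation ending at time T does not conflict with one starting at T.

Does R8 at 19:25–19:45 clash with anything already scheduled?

Yes — it overlaps R6, R7

R2: ends 10:30 at or before R8 starts 19:25 → clear.
R3: ends 11:25 at or before R8 starts 19:25 → clear.
R1: ends 12:40 at or before R8 starts 19:25 → clear.
R4: ends 12:10 at or before R8 starts 19:25 → clear.
R5: ends 15:40 at or before R8 starts 19:25 → clear.
R6: starts 19:00 before R8 ends 19:45, and ends 21:00 after R8 starts 19:25 → overlap.
R7: starts 19:35 before R8 ends 19:45, and ends 21:00 after R8 starts 19:25 → overlap.
R8 overlaps R6, R7.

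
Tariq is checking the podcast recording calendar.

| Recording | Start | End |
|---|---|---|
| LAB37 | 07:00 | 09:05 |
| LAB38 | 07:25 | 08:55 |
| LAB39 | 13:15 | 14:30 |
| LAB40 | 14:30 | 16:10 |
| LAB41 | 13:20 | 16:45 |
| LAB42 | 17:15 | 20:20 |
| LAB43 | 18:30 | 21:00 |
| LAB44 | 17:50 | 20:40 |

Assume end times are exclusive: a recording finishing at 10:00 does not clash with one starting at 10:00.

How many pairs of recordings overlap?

6

Sorted by start: LAB37, LAB38, LAB39, LAB41, LAB40, LAB42, LAB44, LAB43.
LAB38 starts before LAB37 ends → LAB37 and LAB38 overlap.
LAB39 starts after LAB37 ends, so nothing later overlaps LAB37 either.
LAB39 starts after LAB38 ends, so nothing later overlaps LAB38 either.
LAB41 starts before LAB39 ends → LAB39 and LAB41 overlap.
LAB40 starts exactly when LAB39 ends (back-to-back, no overlap), so nothing later overlaps LAB39 either.
LAB40 starts before LAB41 ends → LAB41 and LAB40 overlap.
LAB42 starts after LAB41 ends, so nothing later overlaps LAB41 either.
LAB42 starts after LAB40 ends, so nothing later overlaps LAB40 either.
LAB44 starts before LAB42 ends → LAB42 and LAB44 overlap.
LAB43 starts before LAB42 ends → LAB42 and LAB43 overlap.
LAB43 starts before LAB44 ends → LAB44 and LAB43 overlap.
Overlapping pairs: LAB37 & LAB38, LAB39 & LAB41, LAB40 & LAB41, LAB42 & LAB43, LAB42 & LAB44, LAB43 & LAB44 — 6 in total.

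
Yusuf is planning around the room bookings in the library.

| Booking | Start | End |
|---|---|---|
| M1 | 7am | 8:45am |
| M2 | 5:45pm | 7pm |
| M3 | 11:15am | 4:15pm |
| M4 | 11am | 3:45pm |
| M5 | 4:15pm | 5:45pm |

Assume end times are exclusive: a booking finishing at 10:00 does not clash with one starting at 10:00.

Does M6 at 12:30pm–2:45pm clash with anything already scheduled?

Yes — it overlaps M3, M4

M1: ends 8:45am at or before M6 starts 12:30pm → clear.
M4: starts 11am before M6 ends 2:45pm, and ends 3:45pm after M6 starts 12:30pm → overlap.
M3: starts 11:15am before M6 ends 2:45pm, and ends 4:15pm after M6 starts 12:30pm → overlap.
M5: starts 4:15pm at or after M6 ends 2:45pm → clear.
M2: starts 5:45pm at or after M6 ends 2:45pm → clear.
M6 overlaps M3, M4.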